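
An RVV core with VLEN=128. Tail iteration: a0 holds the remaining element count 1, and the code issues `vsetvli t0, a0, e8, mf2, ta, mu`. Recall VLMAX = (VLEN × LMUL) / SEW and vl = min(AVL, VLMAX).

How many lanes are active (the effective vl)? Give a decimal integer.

vl = 1

VLMAX = VLEN×LMUL/SEW = 128×1/2/8 = 8
vl = min(AVL, VLMAX) = min(1, 8) = 1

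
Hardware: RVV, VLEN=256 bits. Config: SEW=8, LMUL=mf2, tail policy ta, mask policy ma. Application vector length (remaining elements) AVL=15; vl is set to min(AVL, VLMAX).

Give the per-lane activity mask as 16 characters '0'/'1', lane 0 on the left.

predicate = 1111111111111110

VLMAX = (256 × 1/2) / 8 = 16 lanes
vl ← min(15, 16) = 15
bits (lane 0 leftmost): 1111111111111110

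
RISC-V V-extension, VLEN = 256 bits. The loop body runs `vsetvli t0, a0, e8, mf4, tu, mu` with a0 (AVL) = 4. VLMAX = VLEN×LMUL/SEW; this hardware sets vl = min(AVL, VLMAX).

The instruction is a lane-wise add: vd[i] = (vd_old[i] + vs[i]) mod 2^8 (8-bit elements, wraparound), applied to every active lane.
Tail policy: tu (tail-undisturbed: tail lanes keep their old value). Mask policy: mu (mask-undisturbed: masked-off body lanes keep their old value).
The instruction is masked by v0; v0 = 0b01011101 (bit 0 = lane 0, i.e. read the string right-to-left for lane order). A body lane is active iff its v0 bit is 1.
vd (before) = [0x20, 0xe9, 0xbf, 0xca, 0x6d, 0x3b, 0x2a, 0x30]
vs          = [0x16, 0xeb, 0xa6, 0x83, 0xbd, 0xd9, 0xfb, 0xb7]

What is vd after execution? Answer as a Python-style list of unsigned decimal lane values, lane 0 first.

vd = [54, 233, 101, 77, 109, 59, 42, 48]

lanes per group: 256·1/4/8 = 8
AVL=4 ≤ VLMAX=8, so vl = 4
vd[0] add(0x20,0x16) -> 0x36
vd[1] mask-off/keep -> 0xe9
vd[2] add(0xbf,0xa6) -> 0x65
vd[3] add(0xca,0x83) -> 0x4d
vd[4] tail/keep -> 0x6d
vd[5] tail/keep -> 0x3b
vd[6] tail/keep -> 0x2a
vd[7] tail/keep -> 0x30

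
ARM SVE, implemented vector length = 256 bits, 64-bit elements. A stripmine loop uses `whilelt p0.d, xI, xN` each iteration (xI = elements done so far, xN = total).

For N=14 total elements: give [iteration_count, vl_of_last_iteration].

register lanes = 256/64 = 4
iterations = ceil(14/4) = 4; final-pass vl = 2

[iterations, last_vl] = [4, 2]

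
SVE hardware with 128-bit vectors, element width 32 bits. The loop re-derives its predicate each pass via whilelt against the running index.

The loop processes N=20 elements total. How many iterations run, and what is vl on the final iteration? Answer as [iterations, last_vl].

lane count: 128 div 32 = 4
iterations = ceil(20/4) = 5; final-pass vl = 4

[iterations, last_vl] = [5, 4]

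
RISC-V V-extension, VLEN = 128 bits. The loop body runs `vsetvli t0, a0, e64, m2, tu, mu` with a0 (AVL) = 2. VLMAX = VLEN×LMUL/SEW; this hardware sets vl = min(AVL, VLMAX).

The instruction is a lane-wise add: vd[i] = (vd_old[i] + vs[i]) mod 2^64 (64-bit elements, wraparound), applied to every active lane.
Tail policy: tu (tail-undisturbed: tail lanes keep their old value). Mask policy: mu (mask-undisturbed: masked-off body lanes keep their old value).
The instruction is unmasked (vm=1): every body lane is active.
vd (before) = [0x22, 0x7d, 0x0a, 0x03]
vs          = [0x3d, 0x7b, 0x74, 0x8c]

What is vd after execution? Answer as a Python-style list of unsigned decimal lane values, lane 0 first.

vd = [95, 248, 10, 3]

VLMAX = (128 × 2) / 64 = 4 lanes
vl ← min(2, 4) = 2
lane  0: add(0x22,0x3d) ⇒ 0x5f
lane  1: add(0x7d,0x7b) ⇒ 0xf8
lane  2: tail/keep ⇒ 0x0a
lane  3: tail/keep ⇒ 0x03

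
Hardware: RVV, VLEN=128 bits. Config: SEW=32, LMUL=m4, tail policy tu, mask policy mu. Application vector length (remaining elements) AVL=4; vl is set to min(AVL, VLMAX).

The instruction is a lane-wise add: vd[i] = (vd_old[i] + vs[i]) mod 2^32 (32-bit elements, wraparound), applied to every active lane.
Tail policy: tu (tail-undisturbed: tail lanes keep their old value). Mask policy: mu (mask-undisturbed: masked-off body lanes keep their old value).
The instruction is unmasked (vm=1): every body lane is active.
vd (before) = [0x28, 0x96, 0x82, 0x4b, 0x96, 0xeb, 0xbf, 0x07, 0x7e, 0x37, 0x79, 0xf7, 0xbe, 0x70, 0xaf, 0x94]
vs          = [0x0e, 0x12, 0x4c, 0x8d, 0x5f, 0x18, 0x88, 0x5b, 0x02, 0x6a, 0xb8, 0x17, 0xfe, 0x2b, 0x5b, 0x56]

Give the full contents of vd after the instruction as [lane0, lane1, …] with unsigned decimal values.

vd = [54, 168, 206, 216, 150, 235, 191, 7, 126, 55, 121, 247, 190, 112, 175, 148]

VLMAX = VLEN×LMUL/SEW = 128×4/32 = 16
vl ← min(4, 16) = 4
vd[0] add(0x28,0x0e) -> 0x36
vd[1] add(0x96,0x12) -> 0xa8
vd[2] add(0x82,0x4c) -> 0xce
vd[3] add(0x4b,0x8d) -> 0xd8
vd[4] tail/keep -> 0x96
vd[5] tail/keep -> 0xeb
vd[6] tail/keep -> 0xbf
vd[7] tail/keep -> 0x07
vd[8] tail/keep -> 0x7e
vd[9] tail/keep -> 0x37
vd[10] tail/keep -> 0x79
vd[11] tail/keep -> 0xf7
vd[12] tail/keep -> 0xbe
vd[13] tail/keep -> 0x70
vd[14] tail/keep -> 0xaf
vd[15] tail/keep -> 0x94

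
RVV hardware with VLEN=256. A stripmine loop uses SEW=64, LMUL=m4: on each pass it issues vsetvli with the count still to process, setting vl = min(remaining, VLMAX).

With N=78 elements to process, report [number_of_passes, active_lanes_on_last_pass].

[iterations, last_vl] = [5, 14]

VLMAX = VLEN×LMUL/SEW = 256×4/64 = 16
N=78: ⌈78/16⌉ = 5 iters; last vl = 78 − 4×16 = 14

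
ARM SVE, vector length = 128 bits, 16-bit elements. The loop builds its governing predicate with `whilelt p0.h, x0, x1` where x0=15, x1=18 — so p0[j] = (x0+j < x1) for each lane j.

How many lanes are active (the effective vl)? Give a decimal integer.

vl = 3

128-bit reg / 16-bit elem → 8 lanes
active while 15+j < 18, i.e. j ∈ [0,3) capped at 8 ⇒ 3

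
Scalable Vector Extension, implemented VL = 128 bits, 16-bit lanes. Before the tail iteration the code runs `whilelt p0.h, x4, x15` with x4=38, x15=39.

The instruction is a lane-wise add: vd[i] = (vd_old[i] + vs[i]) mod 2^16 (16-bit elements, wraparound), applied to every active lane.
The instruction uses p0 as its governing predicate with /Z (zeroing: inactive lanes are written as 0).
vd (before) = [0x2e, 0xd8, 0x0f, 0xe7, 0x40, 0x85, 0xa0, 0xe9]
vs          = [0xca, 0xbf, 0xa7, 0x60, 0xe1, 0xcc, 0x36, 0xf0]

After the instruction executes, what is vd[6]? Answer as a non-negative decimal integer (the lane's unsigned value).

register lanes = 128/16 = 8
p0[j] = (38+j < 39); true for j=0..0 → 1 lanes set
lane  0: add(0x2e,0xca) ⇒ 0xf8
lane  1: tail/zero ⇒ 0x00
lane  2: tail/zero ⇒ 0x00
lane  3: tail/zero ⇒ 0x00
lane  4: tail/zero ⇒ 0x00
lane  5: tail/zero ⇒ 0x00
lane  6: tail/zero ⇒ 0x00
lane  7: tail/zero ⇒ 0x00

vd[6] = 0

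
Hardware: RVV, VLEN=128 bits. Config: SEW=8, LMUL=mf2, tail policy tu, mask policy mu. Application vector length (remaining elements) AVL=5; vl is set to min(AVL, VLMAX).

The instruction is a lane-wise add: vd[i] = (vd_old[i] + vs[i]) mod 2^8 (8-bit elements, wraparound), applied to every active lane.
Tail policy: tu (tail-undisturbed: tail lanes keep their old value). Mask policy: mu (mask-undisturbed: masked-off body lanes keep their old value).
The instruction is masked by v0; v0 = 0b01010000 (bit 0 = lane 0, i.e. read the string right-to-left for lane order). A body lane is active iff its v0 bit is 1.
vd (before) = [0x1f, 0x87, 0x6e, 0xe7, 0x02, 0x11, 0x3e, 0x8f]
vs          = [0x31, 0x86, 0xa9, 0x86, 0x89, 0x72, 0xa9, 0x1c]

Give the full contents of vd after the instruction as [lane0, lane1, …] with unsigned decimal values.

vd = [31, 135, 110, 231, 139, 17, 62, 143]

VLMAX = VLEN×LMUL/SEW = 128×1/2/8 = 8
AVL=5 ≤ VLMAX=8, so vl = 5
  i=0: mask-off/keep → 31
  i=1: mask-off/keep → 135
  i=2: mask-off/keep → 110
  i=3: mask-off/keep → 231
  i=4: add(0x02,0x89) → 139
  i=5: tail/keep → 17
  i=6: tail/keep → 62
  i=7: tail/keep → 143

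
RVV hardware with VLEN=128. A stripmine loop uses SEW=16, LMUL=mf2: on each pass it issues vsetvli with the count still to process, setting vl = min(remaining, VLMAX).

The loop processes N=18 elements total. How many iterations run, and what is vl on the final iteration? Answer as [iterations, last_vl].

VLMAX = (128 × 1/2) / 16 = 4 lanes
18 elements at 4/iter → 5 passes, remainder 2 on the last

[iterations, last_vl] = [5, 2]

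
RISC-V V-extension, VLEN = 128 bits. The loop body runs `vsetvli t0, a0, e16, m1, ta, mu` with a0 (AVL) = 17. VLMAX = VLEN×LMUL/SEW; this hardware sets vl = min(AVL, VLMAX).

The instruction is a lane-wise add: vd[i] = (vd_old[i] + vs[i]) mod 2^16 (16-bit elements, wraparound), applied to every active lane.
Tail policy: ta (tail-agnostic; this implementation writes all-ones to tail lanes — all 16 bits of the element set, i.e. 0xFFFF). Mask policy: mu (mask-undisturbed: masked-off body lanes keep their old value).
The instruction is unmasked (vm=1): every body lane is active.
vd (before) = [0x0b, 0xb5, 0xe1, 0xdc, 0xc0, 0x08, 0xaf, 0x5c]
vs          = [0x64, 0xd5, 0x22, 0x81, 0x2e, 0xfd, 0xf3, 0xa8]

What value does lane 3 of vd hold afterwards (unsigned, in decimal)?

VLMAX = VLEN×LMUL/SEW = 128×1/16 = 8
AVL=17 > VLMAX=8, so vl = 8
lane  0: add(0x0b,0x64) ⇒ 0x6f
lane  1: add(0xb5,0xd5) ⇒ 0x18a
lane  2: add(0xe1,0x22) ⇒ 0x103
lane  3: add(0xdc,0x81) ⇒ 0x15d
lane  4: add(0xc0,0x2e) ⇒ 0xee
lane  5: add(0x08,0xfd) ⇒ 0x105
lane  6: add(0xaf,0xf3) ⇒ 0x1a2
lane  7: add(0x5c,0xa8) ⇒ 0x104

vd[3] = 349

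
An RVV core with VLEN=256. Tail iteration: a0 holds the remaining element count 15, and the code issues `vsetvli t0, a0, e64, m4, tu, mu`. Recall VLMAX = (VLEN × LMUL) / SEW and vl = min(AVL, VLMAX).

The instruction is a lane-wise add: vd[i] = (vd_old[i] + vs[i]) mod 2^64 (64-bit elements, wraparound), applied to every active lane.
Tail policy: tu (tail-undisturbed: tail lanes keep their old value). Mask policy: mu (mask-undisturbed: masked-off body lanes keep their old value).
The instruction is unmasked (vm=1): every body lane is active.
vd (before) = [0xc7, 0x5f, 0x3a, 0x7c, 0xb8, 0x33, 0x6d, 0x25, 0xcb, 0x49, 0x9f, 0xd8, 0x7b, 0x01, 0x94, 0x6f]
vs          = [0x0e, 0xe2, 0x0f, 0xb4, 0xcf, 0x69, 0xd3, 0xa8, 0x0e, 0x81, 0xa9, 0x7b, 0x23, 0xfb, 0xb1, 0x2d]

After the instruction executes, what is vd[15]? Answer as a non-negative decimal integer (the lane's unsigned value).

VLMAX = (256 × 4) / 64 = 16 lanes
vl ← min(15, 16) = 15
vd[0] add(0xc7,0x0e) -> 0xd5
vd[1] add(0x5f,0xe2) -> 0x141
vd[2] add(0x3a,0x0f) -> 0x49
vd[3] add(0x7c,0xb4) -> 0x130
vd[4] add(0xb8,0xcf) -> 0x187
vd[5] add(0x33,0x69) -> 0x9c
vd[6] add(0x6d,0xd3) -> 0x140
vd[7] add(0x25,0xa8) -> 0xcd
vd[8] add(0xcb,0x0e) -> 0xd9
vd[9] add(0x49,0x81) -> 0xca
vd[10] add(0x9f,0xa9) -> 0x148
vd[11] add(0xd8,0x7b) -> 0x153
vd[12] add(0x7b,0x23) -> 0x9e
vd[13] add(0x01,0xfb) -> 0xfc
vd[14] add(0x94,0xb1) -> 0x145
vd[15] tail/keep -> 0x6f

vd[15] = 111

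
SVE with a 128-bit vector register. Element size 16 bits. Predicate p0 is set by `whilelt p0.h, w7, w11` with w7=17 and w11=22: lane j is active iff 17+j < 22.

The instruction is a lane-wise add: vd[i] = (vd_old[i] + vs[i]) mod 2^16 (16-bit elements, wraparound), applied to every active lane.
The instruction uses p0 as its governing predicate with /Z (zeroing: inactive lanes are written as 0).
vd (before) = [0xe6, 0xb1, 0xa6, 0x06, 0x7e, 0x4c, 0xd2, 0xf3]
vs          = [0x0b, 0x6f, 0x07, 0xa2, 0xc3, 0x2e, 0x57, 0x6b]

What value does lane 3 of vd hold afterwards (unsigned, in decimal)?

vd[3] = 168

128-bit reg / 16-bit elem → 8 lanes
active while 17+j < 22, i.e. j ∈ [0,5) capped at 8 ⇒ 5
vd[0] add(0xe6,0x0b) -> 0xf1
vd[1] add(0xb1,0x6f) -> 0x120
vd[2] add(0xa6,0x07) -> 0xad
vd[3] add(0x06,0xa2) -> 0xa8
vd[4] add(0x7e,0xc3) -> 0x141
vd[5] tail/zero -> 0x00
vd[6] tail/zero -> 0x00
vd[7] tail/zero -> 0x00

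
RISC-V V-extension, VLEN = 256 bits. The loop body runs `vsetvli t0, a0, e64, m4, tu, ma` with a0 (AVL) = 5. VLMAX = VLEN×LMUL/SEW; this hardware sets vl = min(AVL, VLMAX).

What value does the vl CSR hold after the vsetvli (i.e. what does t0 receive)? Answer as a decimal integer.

VLMAX = (256 × 4) / 64 = 16 lanes
vl ← min(5, 16) = 5

vl = 5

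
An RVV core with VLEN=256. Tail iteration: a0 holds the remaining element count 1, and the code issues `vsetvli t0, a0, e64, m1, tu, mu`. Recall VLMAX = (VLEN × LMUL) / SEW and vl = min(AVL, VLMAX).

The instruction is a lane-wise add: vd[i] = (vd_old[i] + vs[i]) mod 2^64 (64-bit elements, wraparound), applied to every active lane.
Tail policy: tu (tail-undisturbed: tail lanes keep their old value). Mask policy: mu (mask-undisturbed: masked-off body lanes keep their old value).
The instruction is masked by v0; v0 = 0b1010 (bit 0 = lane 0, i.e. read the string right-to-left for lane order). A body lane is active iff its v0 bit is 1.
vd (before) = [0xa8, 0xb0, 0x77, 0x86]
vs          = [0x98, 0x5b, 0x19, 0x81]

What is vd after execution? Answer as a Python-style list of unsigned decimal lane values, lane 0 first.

vd = [168, 176, 119, 134]

lanes per group: 256·1/64 = 4
vl = min(AVL, VLMAX) = min(1, 4) = 1
  i=0: mask-off/keep → 168
  i=1: tail/keep → 176
  i=2: tail/keep → 119
  i=3: tail/keep → 134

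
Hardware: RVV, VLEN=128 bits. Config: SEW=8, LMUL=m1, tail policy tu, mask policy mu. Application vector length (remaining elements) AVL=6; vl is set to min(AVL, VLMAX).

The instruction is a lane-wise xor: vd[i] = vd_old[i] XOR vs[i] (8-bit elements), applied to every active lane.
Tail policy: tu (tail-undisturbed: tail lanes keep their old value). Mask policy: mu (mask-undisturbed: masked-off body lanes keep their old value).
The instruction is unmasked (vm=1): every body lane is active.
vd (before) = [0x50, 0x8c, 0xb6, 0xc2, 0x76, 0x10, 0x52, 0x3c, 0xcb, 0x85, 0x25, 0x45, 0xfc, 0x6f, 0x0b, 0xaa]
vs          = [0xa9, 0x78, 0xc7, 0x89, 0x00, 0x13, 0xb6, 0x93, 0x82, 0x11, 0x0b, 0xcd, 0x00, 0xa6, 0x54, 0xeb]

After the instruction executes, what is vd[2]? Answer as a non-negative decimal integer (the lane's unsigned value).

VLMAX = (128 × 1) / 8 = 16 lanes
vl ← min(6, 16) = 6
  i=0: xor(0x50,0xa9) → 249
  i=1: xor(0x8c,0x78) → 244
  i=2: xor(0xb6,0xc7) → 113
  i=3: xor(0xc2,0x89) → 75
  i=4: xor(0x76,0x00) → 118
  i=5: xor(0x10,0x13) → 3
  i=6: tail/keep → 82
  i=7: tail/keep → 60
  i=8: tail/keep → 203
  i=9: tail/keep → 133
  i=10: tail/keep → 37
  i=11: tail/keep → 69
  i=12: tail/keep → 252
  i=13: tail/keep → 111
  i=14: tail/keep → 11
  i=15: tail/keep → 170

vd[2] = 113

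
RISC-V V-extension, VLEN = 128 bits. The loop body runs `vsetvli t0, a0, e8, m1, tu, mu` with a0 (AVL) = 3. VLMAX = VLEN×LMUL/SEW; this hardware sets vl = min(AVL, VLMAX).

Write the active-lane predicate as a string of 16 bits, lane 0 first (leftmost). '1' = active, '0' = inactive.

VLMAX = VLEN×LMUL/SEW = 128×1/8 = 16
vl = min(AVL, VLMAX) = min(3, 16) = 3
bits (lane 0 leftmost): 1110000000000000

predicate = 1110000000000000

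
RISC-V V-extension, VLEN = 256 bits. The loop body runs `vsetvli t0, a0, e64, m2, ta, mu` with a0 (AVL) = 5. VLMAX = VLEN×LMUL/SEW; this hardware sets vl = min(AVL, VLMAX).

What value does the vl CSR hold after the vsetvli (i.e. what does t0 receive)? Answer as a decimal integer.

vl = 5

lanes per group: 256·2/64 = 8
vl ← min(5, 8) = 5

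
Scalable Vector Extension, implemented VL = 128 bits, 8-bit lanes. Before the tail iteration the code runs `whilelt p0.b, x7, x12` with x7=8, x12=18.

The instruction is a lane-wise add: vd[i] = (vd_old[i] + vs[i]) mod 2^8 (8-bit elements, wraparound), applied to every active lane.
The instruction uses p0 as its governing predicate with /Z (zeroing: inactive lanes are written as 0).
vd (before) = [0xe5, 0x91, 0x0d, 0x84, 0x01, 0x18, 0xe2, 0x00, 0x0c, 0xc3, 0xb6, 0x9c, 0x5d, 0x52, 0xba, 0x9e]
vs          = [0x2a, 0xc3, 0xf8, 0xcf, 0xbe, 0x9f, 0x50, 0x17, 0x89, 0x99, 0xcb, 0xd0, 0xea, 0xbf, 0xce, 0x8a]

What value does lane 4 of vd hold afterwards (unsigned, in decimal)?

vd[4] = 191

register lanes = 128/8 = 16
whilelt: lane j active iff 8+j < 18 → j < 10 → 10 active
lane  0: add(0xe5,0x2a) ⇒ 0x0f
lane  1: add(0x91,0xc3) ⇒ 0x54
lane  2: add(0x0d,0xf8) ⇒ 0x05
lane  3: add(0x84,0xcf) ⇒ 0x53
lane  4: add(0x01,0xbe) ⇒ 0xbf
lane  5: add(0x18,0x9f) ⇒ 0xb7
lane  6: add(0xe2,0x50) ⇒ 0x32
lane  7: add(0x00,0x17) ⇒ 0x17
lane  8: add(0x0c,0x89) ⇒ 0x95
lane  9: add(0xc3,0x99) ⇒ 0x5c
lane 10: tail/zero ⇒ 0x00
lane 11: tail/zero ⇒ 0x00
lane 12: tail/zero ⇒ 0x00
lane 13: tail/zero ⇒ 0x00
lane 14: tail/zero ⇒ 0x00
lane 15: tail/zero ⇒ 0x00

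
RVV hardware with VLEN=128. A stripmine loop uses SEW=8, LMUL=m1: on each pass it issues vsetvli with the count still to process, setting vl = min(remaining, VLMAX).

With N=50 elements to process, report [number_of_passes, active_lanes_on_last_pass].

lanes per group: 128·1/8 = 16
N=50: ⌈50/16⌉ = 4 iters; last vl = 50 − 3×16 = 2

[iterations, last_vl] = [4, 2]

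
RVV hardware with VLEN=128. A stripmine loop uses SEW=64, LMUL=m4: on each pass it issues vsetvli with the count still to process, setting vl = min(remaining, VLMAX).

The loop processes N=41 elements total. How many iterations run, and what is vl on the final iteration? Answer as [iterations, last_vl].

VLMAX = (128 × 4) / 64 = 8 lanes
41 elements at 8/iter → 6 passes, remainder 1 on the last

[iterations, last_vl] = [6, 1]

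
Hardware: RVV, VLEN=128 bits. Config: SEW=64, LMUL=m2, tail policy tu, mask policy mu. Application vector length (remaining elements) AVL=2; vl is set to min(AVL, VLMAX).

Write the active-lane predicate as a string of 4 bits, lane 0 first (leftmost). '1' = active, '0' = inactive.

VLMAX = (128 × 2) / 64 = 4 lanes
AVL=2 ≤ VLMAX=4, so vl = 2
bits (lane 0 leftmost): 1100

predicate = 1100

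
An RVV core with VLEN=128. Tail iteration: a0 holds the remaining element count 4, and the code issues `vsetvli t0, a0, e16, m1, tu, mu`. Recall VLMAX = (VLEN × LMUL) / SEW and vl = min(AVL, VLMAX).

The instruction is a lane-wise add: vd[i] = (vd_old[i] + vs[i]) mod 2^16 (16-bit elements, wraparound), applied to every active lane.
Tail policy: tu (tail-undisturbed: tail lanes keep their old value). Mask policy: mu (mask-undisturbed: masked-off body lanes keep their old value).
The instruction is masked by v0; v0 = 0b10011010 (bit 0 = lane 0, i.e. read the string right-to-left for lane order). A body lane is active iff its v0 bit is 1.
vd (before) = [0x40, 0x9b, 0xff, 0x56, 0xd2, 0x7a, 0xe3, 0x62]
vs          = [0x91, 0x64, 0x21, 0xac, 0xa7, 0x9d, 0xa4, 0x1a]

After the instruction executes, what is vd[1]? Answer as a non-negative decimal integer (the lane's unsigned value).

lanes per group: 128·1/16 = 8
vl = min(AVL, VLMAX) = min(4, 8) = 4
  i=0: mask-off/keep → 64
  i=1: add(0x9b,0x64) → 255
  i=2: mask-off/keep → 255
  i=3: add(0x56,0xac) → 258
  i=4: tail/keep → 210
  i=5: tail/keep → 122
  i=6: tail/keep → 227
  i=7: tail/keep → 98

vd[1] = 255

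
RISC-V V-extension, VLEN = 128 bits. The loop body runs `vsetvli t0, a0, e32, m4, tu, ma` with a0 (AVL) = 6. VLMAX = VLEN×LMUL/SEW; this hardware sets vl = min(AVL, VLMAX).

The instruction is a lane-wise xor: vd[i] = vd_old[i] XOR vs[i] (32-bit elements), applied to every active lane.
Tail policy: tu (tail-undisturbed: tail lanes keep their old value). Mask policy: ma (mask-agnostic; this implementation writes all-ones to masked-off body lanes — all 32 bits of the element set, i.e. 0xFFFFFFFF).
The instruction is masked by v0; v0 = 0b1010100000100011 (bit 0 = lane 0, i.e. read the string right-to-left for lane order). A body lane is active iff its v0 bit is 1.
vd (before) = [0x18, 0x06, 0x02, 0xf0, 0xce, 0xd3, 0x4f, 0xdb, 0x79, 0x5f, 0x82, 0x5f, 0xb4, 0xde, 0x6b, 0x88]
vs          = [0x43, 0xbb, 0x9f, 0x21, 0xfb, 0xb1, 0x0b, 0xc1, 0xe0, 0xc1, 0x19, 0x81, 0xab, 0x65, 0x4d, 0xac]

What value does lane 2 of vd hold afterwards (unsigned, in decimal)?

vd[2] = 4294967295

lanes per group: 128·4/32 = 16
vl ← min(6, 16) = 6
  i=0: xor(0x18,0x43) → 91
  i=1: xor(0x06,0xbb) → 189
  i=2: mask-off/ones → 4294967295
  i=3: mask-off/ones → 4294967295
  i=4: mask-off/ones → 4294967295
  i=5: xor(0xd3,0xb1) → 98
  i=6: tail/keep → 79
  i=7: tail/keep → 219
  i=8: tail/keep → 121
  i=9: tail/keep → 95
  i=10: tail/keep → 130
  i=11: tail/keep → 95
  i=12: tail/keep → 180
  i=13: tail/keep → 222
  i=14: tail/keep → 107
  i=15: tail/keep → 136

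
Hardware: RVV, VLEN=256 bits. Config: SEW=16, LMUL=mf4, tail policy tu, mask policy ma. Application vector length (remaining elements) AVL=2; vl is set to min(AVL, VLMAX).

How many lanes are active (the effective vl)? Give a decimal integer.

vl = 2

VLMAX = (256 × 1/4) / 16 = 4 lanes
vl ← min(2, 4) = 2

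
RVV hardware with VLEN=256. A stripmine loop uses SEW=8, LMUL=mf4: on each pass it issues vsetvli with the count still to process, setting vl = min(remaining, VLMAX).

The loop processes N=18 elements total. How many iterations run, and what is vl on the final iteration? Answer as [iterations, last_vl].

[iterations, last_vl] = [3, 2]

lanes per group: 256·1/4/8 = 8
N=18: ⌈18/8⌉ = 3 iters; last vl = 18 − 2×8 = 2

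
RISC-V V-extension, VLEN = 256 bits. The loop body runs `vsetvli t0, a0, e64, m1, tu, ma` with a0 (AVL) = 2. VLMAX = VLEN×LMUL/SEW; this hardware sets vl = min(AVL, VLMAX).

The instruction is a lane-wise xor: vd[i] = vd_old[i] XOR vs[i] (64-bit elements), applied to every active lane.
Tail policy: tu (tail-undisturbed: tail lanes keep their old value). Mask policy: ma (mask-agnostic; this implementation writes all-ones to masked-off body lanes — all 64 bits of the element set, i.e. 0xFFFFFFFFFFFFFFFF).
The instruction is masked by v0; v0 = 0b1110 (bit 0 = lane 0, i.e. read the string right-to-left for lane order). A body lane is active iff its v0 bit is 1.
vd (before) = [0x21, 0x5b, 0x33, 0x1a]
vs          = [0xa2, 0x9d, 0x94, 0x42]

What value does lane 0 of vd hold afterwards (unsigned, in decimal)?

vd[0] = 18446744073709551615

VLMAX = VLEN×LMUL/SEW = 256×1/64 = 4
vl ← min(2, 4) = 2
vd[0] mask-off/ones -> 0xffffffffffffffff
vd[1] xor(0x5b,0x9d) -> 0xc6
vd[2] tail/keep -> 0x33
vd[3] tail/keep -> 0x1a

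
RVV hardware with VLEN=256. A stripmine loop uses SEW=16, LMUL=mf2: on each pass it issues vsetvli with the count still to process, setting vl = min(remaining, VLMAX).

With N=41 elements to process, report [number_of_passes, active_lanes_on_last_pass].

[iterations, last_vl] = [6, 1]

VLMAX = VLEN×LMUL/SEW = 256×1/2/16 = 8
N=41: ⌈41/8⌉ = 6 iters; last vl = 41 − 5×8 = 1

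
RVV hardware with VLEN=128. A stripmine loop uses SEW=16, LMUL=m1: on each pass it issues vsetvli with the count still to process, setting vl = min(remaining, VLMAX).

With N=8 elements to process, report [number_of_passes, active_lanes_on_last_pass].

[iterations, last_vl] = [1, 8]

VLMAX = VLEN×LMUL/SEW = 128×1/16 = 8
8 elements at 8/iter → 1 passes, remainder 8 on the last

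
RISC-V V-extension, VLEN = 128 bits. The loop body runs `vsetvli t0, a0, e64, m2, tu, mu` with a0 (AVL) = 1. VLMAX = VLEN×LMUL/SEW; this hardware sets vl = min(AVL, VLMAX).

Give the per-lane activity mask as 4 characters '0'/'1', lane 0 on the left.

predicate = 1000

lanes per group: 128·2/64 = 4
AVL=1 ≤ VLMAX=4, so vl = 1
bits (lane 0 leftmost): 1000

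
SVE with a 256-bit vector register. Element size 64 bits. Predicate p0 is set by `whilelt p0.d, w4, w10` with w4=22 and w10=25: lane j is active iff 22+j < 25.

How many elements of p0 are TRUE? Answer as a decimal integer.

vl = 3

register lanes = 256/64 = 4
whilelt: lane j active iff 22+j < 25 → j < 3 → 3 active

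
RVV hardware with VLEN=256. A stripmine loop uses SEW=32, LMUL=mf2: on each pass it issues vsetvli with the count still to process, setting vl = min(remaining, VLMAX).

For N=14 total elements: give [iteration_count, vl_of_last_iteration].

[iterations, last_vl] = [4, 2]

VLMAX = VLEN×LMUL/SEW = 256×1/2/32 = 4
N=14: ⌈14/4⌉ = 4 iters; last vl = 14 − 3×4 = 2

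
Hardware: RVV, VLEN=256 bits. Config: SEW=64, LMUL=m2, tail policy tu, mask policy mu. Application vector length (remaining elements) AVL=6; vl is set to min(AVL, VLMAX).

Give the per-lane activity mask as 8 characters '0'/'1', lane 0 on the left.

VLMAX = (256 × 2) / 64 = 8 lanes
AVL=6 ≤ VLMAX=8, so vl = 6
bits (lane 0 leftmost): 11111100

predicate = 11111100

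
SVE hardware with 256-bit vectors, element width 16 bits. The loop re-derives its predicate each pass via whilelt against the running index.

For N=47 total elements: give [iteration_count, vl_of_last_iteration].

[iterations, last_vl] = [3, 15]

register lanes = 256/16 = 16
47 elements at 16/iter → 3 passes, remainder 15 on the last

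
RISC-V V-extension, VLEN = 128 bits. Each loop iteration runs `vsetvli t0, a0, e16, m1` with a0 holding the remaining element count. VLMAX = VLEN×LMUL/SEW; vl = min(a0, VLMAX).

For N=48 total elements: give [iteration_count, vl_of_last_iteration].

lanes per group: 128·1/16 = 8
48 elements at 8/iter → 6 passes, remainder 8 on the last

[iterations, last_vl] = [6, 8]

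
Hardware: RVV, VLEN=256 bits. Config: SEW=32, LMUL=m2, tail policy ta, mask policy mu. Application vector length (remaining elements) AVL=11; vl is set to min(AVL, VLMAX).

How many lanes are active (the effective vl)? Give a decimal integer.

VLMAX = (256 × 2) / 32 = 16 lanes
vl = min(AVL, VLMAX) = min(11, 16) = 11

vl = 11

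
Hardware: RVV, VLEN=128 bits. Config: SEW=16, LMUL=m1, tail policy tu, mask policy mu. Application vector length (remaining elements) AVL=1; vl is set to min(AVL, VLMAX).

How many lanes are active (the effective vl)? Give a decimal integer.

VLMAX = (128 × 1) / 16 = 8 lanes
vl = min(AVL, VLMAX) = min(1, 8) = 1

vl = 1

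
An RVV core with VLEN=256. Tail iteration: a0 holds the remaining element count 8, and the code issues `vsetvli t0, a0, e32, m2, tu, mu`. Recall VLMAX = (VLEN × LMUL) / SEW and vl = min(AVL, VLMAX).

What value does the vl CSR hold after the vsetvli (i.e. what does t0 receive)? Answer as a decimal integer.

vl = 8

lanes per group: 256·2/32 = 16
vl ← min(8, 16) = 8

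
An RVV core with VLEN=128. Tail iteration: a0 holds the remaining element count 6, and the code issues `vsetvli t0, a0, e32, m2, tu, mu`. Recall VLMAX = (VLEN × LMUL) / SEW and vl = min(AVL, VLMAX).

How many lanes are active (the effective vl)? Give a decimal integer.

VLMAX = (128 × 2) / 32 = 8 lanes
AVL=6 ≤ VLMAX=8, so vl = 6

vl = 6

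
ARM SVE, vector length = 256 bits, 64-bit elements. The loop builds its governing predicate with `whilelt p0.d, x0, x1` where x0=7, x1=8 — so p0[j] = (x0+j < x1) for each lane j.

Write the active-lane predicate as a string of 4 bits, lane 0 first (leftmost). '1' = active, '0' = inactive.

256-bit reg / 64-bit elem → 4 lanes
p0[j] = (7+j < 8); true for j=0..0 → 1 lanes set
bits (lane 0 leftmost): 1000

predicate = 1000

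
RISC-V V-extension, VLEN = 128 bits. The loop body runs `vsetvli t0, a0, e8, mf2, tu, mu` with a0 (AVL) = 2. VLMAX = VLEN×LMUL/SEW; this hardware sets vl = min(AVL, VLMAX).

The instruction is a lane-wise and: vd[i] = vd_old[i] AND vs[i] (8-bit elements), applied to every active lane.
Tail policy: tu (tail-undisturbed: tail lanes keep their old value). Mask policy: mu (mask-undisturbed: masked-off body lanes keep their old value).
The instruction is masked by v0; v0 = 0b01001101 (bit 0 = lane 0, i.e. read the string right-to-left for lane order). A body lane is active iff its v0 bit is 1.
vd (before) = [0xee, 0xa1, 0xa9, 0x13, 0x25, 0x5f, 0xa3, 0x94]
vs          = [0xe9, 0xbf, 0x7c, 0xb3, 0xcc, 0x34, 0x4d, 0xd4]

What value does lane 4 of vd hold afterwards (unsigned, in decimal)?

VLMAX = (128 × 1/2) / 8 = 8 lanes
vl ← min(2, 8) = 2
vd[0] and(0xee,0xe9) -> 0xe8
vd[1] mask-off/keep -> 0xa1
vd[2] tail/keep -> 0xa9
vd[3] tail/keep -> 0x13
vd[4] tail/keep -> 0x25
vd[5] tail/keep -> 0x5f
vd[6] tail/keep -> 0xa3
vd[7] tail/keep -> 0x94

vd[4] = 37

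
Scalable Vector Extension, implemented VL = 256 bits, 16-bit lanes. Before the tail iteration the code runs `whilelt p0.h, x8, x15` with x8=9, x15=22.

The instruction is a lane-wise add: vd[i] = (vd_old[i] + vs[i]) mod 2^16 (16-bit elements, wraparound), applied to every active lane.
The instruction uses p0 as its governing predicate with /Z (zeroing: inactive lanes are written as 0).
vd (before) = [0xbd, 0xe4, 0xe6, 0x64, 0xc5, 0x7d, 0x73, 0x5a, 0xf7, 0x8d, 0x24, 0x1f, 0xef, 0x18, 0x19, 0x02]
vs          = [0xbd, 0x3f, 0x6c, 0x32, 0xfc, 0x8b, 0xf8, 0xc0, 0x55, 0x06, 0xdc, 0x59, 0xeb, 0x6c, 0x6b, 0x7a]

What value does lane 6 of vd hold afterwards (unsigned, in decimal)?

vd[6] = 363

256-bit reg / 16-bit elem → 16 lanes
active while 9+j < 22, i.e. j ∈ [0,13) capped at 16 ⇒ 13
vd[0] add(0xbd,0xbd) -> 0x17a
vd[1] add(0xe4,0x3f) -> 0x123
vd[2] add(0xe6,0x6c) -> 0x152
vd[3] add(0x64,0x32) -> 0x96
vd[4] add(0xc5,0xfc) -> 0x1c1
vd[5] add(0x7d,0x8b) -> 0x108
vd[6] add(0x73,0xf8) -> 0x16b
vd[7] add(0x5a,0xc0) -> 0x11a
vd[8] add(0xf7,0x55) -> 0x14c
vd[9] add(0x8d,0x06) -> 0x93
vd[10] add(0x24,0xdc) -> 0x100
vd[11] add(0x1f,0x59) -> 0x78
vd[12] add(0xef,0xeb) -> 0x1da
vd[13] tail/zero -> 0x00
vd[14] tail/zero -> 0x00
vd[15] tail/zero -> 0x00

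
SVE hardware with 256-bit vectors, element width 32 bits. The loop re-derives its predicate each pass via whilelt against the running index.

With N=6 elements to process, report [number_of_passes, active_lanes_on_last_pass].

[iterations, last_vl] = [1, 6]

lane count: 256 div 32 = 8
6 elements at 8/iter → 1 passes, remainder 6 on the last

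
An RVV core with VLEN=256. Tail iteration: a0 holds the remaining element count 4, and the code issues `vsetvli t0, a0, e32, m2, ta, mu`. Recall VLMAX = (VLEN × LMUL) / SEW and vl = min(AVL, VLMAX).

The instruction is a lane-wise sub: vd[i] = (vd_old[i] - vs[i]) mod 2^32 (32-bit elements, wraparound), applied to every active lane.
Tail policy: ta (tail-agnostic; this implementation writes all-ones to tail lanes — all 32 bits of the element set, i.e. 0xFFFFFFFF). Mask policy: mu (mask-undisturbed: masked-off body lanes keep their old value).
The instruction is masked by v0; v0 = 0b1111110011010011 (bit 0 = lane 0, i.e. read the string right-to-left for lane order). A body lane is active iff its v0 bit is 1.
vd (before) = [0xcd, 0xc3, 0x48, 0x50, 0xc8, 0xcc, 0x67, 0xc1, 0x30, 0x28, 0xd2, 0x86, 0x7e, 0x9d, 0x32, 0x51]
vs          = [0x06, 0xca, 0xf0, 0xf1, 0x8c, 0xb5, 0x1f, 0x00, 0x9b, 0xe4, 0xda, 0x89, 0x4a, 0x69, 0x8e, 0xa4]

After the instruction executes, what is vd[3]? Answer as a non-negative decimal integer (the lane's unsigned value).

VLMAX = VLEN×LMUL/SEW = 256×2/32 = 16
vl = min(AVL, VLMAX) = min(4, 16) = 4
vd[0] sub(0xcd,0x06) -> 0xc7
vd[1] sub(0xc3,0xca) -> 0xfffffff9
vd[2] mask-off/keep -> 0x48
vd[3] mask-off/keep -> 0x50
vd[4] tail/ones -> 0xffffffff
vd[5] tail/ones -> 0xffffffff
vd[6] tail/ones -> 0xffffffff
vd[7] tail/ones -> 0xffffffff
vd[8] tail/ones -> 0xffffffff
vd[9] tail/ones -> 0xffffffff
vd[10] tail/ones -> 0xffffffff
vd[11] tail/ones -> 0xffffffff
vd[12] tail/ones -> 0xffffffff
vd[13] tail/ones -> 0xffffffff
vd[14] tail/ones -> 0xffffffff
vd[15] tail/ones -> 0xffffffff

vd[3] = 80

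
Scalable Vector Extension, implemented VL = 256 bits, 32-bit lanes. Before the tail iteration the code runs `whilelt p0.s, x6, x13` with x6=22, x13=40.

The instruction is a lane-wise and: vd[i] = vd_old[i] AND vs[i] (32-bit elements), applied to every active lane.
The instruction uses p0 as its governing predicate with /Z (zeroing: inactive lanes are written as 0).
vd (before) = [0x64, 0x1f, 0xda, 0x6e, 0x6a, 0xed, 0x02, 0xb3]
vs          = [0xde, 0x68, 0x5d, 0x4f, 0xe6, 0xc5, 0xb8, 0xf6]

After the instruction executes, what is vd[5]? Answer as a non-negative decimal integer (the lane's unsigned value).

register lanes = 256/32 = 8
p0[j] = (22+j < 40); true for j=0..7 → 8 lanes set
[0] and(0x64,0xde) = 0x44
[1] and(0x1f,0x68) = 0x08
[2] and(0xda,0x5d) = 0x58
[3] and(0x6e,0x4f) = 0x4e
[4] and(0x6a,0xe6) = 0x62
[5] and(0xed,0xc5) = 0xc5
[6] and(0x02,0xb8) = 0x00
[7] and(0xb3,0xf6) = 0xb2

vd[5] = 197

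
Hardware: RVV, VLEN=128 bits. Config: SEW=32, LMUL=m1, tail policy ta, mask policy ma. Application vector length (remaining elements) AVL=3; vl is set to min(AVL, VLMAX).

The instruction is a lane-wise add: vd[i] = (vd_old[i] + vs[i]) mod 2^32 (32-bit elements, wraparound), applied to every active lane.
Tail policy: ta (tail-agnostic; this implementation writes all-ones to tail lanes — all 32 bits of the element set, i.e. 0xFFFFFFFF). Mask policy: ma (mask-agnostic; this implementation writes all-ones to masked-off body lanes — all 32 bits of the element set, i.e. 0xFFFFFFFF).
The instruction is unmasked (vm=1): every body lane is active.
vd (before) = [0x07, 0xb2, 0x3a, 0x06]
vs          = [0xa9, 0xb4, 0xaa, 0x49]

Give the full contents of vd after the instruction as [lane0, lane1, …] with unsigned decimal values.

VLMAX = VLEN×LMUL/SEW = 128×1/32 = 4
AVL=3 ≤ VLMAX=4, so vl = 3
  i=0: add(0x07,0xa9) → 176
  i=1: add(0xb2,0xb4) → 358
  i=2: add(0x3a,0xaa) → 228
  i=3: tail/ones → 4294967295

vd = [176, 358, 228, 4294967295]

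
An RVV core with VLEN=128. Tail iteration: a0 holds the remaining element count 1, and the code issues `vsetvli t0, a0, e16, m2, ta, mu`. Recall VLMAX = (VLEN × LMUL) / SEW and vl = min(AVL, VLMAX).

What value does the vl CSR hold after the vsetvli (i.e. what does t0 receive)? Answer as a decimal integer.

VLMAX = VLEN×LMUL/SEW = 128×2/16 = 16
vl ← min(1, 16) = 1

vl = 1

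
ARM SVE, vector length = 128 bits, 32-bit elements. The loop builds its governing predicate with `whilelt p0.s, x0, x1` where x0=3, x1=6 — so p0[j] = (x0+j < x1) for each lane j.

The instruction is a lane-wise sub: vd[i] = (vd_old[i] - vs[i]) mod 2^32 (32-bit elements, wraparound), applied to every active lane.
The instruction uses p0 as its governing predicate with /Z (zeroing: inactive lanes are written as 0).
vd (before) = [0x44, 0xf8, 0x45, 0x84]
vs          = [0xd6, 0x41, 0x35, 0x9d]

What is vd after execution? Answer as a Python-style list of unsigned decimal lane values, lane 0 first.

lane count: 128 div 32 = 4
whilelt: lane j active iff 3+j < 6 → j < 3 → 3 active
  i=0: sub(0x44,0xd6) → 4294967150
  i=1: sub(0xf8,0x41) → 183
  i=2: sub(0x45,0x35) → 16
  i=3: tail/zero → 0

vd = [4294967150, 183, 16, 0]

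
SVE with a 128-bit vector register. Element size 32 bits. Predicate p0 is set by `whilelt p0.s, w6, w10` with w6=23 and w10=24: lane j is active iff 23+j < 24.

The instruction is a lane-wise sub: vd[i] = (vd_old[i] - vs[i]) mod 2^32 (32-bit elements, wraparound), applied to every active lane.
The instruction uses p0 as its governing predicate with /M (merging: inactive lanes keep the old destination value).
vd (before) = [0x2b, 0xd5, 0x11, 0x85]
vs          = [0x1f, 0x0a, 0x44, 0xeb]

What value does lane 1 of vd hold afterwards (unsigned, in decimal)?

vd[1] = 213

lane count: 128 div 32 = 4
active while 23+j < 24, i.e. j ∈ [0,1) capped at 4 ⇒ 1
  i=0: sub(0x2b,0x1f) → 12
  i=1: tail/keep → 213
  i=2: tail/keep → 17
  i=3: tail/keep → 133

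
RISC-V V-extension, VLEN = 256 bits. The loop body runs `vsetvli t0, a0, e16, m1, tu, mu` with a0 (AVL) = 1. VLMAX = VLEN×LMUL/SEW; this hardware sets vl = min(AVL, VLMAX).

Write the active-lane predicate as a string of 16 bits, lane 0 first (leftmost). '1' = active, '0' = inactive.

predicate = 1000000000000000

VLMAX = (256 × 1) / 16 = 16 lanes
AVL=1 ≤ VLMAX=16, so vl = 1
bits (lane 0 leftmost): 1000000000000000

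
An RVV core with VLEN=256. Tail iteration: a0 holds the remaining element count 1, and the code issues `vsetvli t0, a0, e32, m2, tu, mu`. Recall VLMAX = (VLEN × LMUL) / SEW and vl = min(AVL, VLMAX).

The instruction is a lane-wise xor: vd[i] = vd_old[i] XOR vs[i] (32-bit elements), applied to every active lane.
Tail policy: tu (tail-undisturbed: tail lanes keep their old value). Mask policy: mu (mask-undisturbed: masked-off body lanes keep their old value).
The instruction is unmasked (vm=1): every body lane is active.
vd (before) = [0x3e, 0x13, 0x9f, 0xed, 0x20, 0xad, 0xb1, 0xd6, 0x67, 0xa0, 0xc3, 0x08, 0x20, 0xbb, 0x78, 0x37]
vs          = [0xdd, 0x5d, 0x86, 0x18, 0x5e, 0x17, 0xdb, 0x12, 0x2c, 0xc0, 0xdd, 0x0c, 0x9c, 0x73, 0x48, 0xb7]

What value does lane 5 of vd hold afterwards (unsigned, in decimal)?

vd[5] = 173

lanes per group: 256·2/32 = 16
AVL=1 ≤ VLMAX=16, so vl = 1
lane  0: xor(0x3e,0xdd) ⇒ 0xe3
lane  1: tail/keep ⇒ 0x13
lane  2: tail/keep ⇒ 0x9f
lane  3: tail/keep ⇒ 0xed
lane  4: tail/keep ⇒ 0x20
lane  5: tail/keep ⇒ 0xad
lane  6: tail/keep ⇒ 0xb1
lane  7: tail/keep ⇒ 0xd6
lane  8: tail/keep ⇒ 0x67
lane  9: tail/keep ⇒ 0xa0
lane 10: tail/keep ⇒ 0xc3
lane 11: tail/keep ⇒ 0x08
lane 12: tail/keep ⇒ 0x20
lane 13: tail/keep ⇒ 0xbb
lane 14: tail/keep ⇒ 0x78
lane 15: tail/keep ⇒ 0x37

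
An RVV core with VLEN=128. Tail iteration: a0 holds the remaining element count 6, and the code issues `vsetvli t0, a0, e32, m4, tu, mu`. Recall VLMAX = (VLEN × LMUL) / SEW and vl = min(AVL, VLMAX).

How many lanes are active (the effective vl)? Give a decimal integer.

VLMAX = VLEN×LMUL/SEW = 128×4/32 = 16
AVL=6 ≤ VLMAX=16, so vl = 6

vl = 6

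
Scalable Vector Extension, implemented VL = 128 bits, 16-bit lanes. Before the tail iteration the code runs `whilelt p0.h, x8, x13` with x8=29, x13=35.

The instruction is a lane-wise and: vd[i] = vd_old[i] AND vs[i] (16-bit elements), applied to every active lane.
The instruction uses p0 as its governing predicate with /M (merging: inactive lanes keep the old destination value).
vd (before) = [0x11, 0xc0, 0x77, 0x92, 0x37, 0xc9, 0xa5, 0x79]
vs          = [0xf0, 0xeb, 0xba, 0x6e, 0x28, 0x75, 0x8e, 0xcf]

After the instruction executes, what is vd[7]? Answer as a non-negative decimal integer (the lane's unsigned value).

vd[7] = 121

lane count: 128 div 16 = 8
active while 29+j < 35, i.e. j ∈ [0,6) capped at 8 ⇒ 6
[0] and(0x11,0xf0) = 0x10
[1] and(0xc0,0xeb) = 0xc0
[2] and(0x77,0xba) = 0x32
[3] and(0x92,0x6e) = 0x02
[4] and(0x37,0x28) = 0x20
[5] and(0xc9,0x75) = 0x41
[6] tail/keep = 0xa5
[7] tail/keep = 0x79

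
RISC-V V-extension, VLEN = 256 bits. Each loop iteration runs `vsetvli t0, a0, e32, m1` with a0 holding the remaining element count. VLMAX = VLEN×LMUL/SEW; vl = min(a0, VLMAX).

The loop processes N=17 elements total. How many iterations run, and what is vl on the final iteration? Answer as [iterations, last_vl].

lanes per group: 256·1/32 = 8
17 elements at 8/iter → 3 passes, remainder 1 on the last

[iterations, last_vl] = [3, 1]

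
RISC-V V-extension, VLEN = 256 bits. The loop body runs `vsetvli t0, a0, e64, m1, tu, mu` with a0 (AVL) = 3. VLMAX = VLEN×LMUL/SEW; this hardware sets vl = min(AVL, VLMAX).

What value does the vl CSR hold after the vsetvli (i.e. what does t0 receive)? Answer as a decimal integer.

VLMAX = VLEN×LMUL/SEW = 256×1/64 = 4
vl = min(AVL, VLMAX) = min(3, 4) = 3

vl = 3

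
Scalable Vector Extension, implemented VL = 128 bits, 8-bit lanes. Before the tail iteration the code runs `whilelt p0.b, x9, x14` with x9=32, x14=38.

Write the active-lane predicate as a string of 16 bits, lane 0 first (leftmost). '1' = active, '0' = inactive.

predicate = 1111110000000000

lane count: 128 div 8 = 16
p0[j] = (32+j < 38); true for j=0..5 → 6 lanes set
bits (lane 0 leftmost): 1111110000000000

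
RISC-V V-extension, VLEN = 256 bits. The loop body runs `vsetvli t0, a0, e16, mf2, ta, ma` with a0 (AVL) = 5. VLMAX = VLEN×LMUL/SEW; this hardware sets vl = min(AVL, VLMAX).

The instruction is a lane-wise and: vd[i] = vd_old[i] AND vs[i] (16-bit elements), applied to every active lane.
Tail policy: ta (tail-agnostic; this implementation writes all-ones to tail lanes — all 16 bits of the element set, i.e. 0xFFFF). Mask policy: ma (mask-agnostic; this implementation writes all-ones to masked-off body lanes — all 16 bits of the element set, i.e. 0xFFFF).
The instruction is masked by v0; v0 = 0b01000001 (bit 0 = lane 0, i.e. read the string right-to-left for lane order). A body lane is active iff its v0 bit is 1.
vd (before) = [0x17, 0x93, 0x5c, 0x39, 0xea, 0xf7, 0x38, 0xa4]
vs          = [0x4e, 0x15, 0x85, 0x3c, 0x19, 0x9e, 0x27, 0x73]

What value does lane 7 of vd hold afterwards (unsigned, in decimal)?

vd[7] = 65535

VLMAX = (256 × 1/2) / 16 = 8 lanes
vl = min(AVL, VLMAX) = min(5, 8) = 5
vd[0] and(0x17,0x4e) -> 0x06
vd[1] mask-off/ones -> 0xffff
vd[2] mask-off/ones -> 0xffff
vd[3] mask-off/ones -> 0xffff
vd[4] mask-off/ones -> 0xffff
vd[5] tail/ones -> 0xffff
vd[6] tail/ones -> 0xffff
vd[7] tail/ones -> 0xffff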